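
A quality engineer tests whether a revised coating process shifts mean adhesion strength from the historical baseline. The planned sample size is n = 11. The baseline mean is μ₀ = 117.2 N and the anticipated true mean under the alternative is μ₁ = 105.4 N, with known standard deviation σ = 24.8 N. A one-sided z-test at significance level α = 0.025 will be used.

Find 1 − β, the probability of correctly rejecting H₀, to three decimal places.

Standardized effect: d = |μ₁ − μ₀| / σ = |105.4 − 117.2| / 24.8 = 0.4758
Noncentrality parameter: δ = d·√n = 0.4758 × √11 = 1.5781
Critical value for a one-sided test at α = 0.025: z_α = 1.960.
Power = P(Z > 1.960 − δ) = Φ(-0.382) = 0.3513.

Power ≈ 0.351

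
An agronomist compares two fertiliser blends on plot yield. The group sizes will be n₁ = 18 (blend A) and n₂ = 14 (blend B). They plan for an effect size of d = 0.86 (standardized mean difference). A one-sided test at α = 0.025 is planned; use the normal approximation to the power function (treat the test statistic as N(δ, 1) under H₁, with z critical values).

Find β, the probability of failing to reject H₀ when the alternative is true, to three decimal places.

Noncentrality parameter: δ = d / √(1/n₁ + 1/n₂) = 0.86 / √(1/18 + 1/14) = 2.4134
Critical value for a one-sided test at α = 0.025: z_α = 1.960.
Power = Φ(δ − 1.960) = Φ(0.453) = 0.6749.
Type II error: β = 1 − power = 1 − 0.6749 = 0.3251.

β ≈ 0.325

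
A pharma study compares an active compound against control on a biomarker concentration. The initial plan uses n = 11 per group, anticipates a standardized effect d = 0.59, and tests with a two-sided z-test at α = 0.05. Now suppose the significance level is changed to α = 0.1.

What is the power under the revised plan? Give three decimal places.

Power ≈ 0.398

δ = d·√(n/2) = 0.59 × √(11/2) = 1.3837 (unchanged). New critical value: z_{0.05} = 1.645.
Revised power = Φ(δ − 1.645) + Φ(−δ − 1.645) = Φ(-0.261) + Φ(-3.029) = 0.3970 + 0.0012 = 0.3982.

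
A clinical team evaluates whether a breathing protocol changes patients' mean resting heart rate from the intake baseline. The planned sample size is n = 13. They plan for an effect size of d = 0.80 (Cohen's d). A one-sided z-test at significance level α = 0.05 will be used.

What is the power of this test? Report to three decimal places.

Power ≈ 0.892

Noncentrality parameter: δ = d·√n = 0.80 × √13 = 2.8844
Critical value for a one-sided test at α = 0.05: z_α = 1.645.
Power = Φ(δ − 1.645) = Φ(1.240) = 0.8924.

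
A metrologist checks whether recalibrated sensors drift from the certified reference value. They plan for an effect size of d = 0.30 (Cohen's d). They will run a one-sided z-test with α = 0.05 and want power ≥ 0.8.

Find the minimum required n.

n = 69

Set Φ(δ − 1.645) = 0.8; then δ − 1.645 = Φ⁻¹(0.8) = 0.842, giving δ = 2.486.
δ = d·√n ⇒ n = (δ/d)² = (2.486 / 0.30)² = 68.70.
Round up to the next whole unit.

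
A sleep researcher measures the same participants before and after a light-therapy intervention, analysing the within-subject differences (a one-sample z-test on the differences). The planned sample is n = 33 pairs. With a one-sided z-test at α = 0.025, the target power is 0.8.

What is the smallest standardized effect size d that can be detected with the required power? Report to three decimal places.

d ≈ 0.488

Need Φ(δ − 1.960) = 0.8, so δ = 1.960 + 0.842 = 2.802.
δ = d·√n ⇒ d = δ/√n = 2.802/√33 = 0.4877.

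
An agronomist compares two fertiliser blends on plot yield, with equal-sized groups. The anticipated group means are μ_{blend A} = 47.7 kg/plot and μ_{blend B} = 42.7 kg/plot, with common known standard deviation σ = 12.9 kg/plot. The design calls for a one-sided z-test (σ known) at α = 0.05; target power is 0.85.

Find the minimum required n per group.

Standardized effect: d = |μ_{blend A} − μ_{blend B}| / σ = |47.7 − 42.7| / 12.9 = 0.3876
For power 0.85 need Φ(δ − z_{0.05}) = 0.85, so δ = z_{0.05} + z_{0.15} = 1.645 + 1.036 = 2.681.
δ = d·√(n/2) ⇒ n = 2(δ/d)² = 2 × (2.681 / 0.3876)² = 95.71.
Rounding up, n = 96 per group.

n = 96 per group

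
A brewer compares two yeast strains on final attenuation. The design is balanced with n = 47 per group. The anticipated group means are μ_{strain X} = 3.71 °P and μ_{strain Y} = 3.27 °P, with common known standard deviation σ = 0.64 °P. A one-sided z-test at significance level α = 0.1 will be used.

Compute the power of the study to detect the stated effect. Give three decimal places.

Power ≈ 0.980

Standardized effect: d = |μ_{strain X} − μ_{strain Y}| / σ = |3.71 − 3.27| / 0.64 = 0.6875
Noncentrality parameter: δ = d·√(n/2) = 0.6875 × √(47/2) = 3.3328
Critical value for a one-sided test at α = 0.1: z_α = 1.282.
Power = Φ(δ − 1.282) = Φ(2.051) = 0.9799.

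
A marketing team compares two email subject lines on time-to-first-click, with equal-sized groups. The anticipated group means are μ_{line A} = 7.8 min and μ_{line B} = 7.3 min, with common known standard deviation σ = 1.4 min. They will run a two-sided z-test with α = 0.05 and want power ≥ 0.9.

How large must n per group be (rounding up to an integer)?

Standardized effect: d = |μ_{line A} − μ_{line B}| / σ = |7.8 − 7.3| / 1.4 = 0.3571
Set Φ(δ − 1.960) = 0.9; then δ − 1.960 = Φ⁻¹(0.9) = 1.282, giving δ = 3.242.
(The Φ(−δ − z_{α/2}) term is vanishingly small for δ > 0 and is dropped in the standard sample-size formula.)
δ = d·√(n/2) ⇒ n = 2(δ/d)² = 2 × (3.242 / 0.3571)² = 164.76.
Round up to the next whole unit.

n = 165 per group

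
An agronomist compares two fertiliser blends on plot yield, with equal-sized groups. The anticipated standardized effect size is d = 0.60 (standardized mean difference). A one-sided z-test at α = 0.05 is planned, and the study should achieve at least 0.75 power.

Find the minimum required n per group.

n = 30 per group

For power 0.75 need Φ(δ − z_{0.05}) = 0.75, so δ = z_{0.05} + z_{0.25} = 1.645 + 0.674 = 2.319.
δ = d·√(n/2) ⇒ n = 2(δ/d)² = 2 × (2.319 / 0.60)² = 29.89.
Round up to the next whole unit.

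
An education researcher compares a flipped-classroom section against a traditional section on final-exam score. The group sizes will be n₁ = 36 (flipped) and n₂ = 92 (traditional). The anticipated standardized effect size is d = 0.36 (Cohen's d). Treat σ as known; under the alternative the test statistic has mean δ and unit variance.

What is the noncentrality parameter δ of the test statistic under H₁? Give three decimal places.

δ = d / √(1/n₁ + 1/n₂) = 0.36 / √(1/36 + 1/92) = 1.8312

δ ≈ 1.831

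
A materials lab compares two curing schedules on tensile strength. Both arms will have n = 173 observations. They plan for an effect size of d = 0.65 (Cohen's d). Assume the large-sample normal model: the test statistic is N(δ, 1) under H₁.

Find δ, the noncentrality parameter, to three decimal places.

δ ≈ 6.045

δ = d·√(n/2) = 0.65 × √(173/2) = 6.0453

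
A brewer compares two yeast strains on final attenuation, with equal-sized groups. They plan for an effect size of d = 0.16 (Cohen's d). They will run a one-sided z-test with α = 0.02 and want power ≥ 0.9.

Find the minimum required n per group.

n = 870 per group

Set Φ(δ − 2.054) = 0.9; then δ − 2.054 = Φ⁻¹(0.9) = 1.282, giving δ = 3.335.
δ = d·√(n/2) ⇒ n = 2(δ/d)² = 2 × (3.335 / 0.16)² = 869.08.
Round up to the next whole unit.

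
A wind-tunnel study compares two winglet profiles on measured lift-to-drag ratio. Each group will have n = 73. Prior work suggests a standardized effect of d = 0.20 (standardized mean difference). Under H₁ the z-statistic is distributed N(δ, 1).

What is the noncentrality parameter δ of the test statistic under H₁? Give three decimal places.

δ ≈ 1.208

δ = d·√(n/2) = 0.20 × √(73/2) = 1.2083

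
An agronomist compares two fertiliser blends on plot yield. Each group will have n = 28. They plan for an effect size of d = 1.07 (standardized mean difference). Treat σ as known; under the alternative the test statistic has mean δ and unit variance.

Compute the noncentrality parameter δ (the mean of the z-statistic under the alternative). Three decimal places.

The noncentrality parameter scales effect size by the design's sample-size factor: δ = d·√(n/2) = 1.07 × √(28/2) = 4.0036

δ ≈ 4.004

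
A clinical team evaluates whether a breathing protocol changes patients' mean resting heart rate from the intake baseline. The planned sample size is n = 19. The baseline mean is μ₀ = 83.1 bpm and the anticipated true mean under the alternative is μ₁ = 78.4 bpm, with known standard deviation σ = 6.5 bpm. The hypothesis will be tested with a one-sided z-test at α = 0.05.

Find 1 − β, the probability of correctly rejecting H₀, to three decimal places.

Standardized effect: d = |μ₁ − μ₀| / σ = |78.4 − 83.1| / 6.5 = 0.7231
Noncentrality parameter: δ = d·√n = 0.7231 × √19 = 3.1518
One-sided α = 0.05 → critical value z_{0.05} = 1.645.
Power = Φ(δ − 1.645) = Φ(1.507) = 0.9341.

Power ≈ 0.934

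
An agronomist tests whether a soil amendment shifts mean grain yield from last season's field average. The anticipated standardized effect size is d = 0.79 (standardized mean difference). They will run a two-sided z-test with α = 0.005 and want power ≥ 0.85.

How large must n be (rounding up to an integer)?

Set Φ(δ − 2.807) = 0.85; then δ − 2.807 = Φ⁻¹(0.85) = 1.036, giving δ = 3.843.
(Ignoring the negligible lower-tail rejection probability gives the usual closed-form inversion.)
δ = d·√n ⇒ n = (δ/d)² = (3.843 / 0.79)² = 23.67.
Rounding up, n = 24.

n = 24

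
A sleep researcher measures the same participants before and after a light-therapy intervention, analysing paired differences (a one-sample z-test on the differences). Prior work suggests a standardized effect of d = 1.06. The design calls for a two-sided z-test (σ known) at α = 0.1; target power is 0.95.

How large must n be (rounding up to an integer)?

n = 10

For power 0.95 need Φ(δ − z_{0.05}) = 0.95, so δ = z_{0.05} + z_{0.05} = 1.645 + 1.645 = 3.290.
(Ignoring the negligible lower-tail rejection probability gives the usual closed-form inversion.)
δ = d·√n ⇒ n = (δ/d)² = (3.290 / 1.06)² = 9.63.
Rounding up, n = 10.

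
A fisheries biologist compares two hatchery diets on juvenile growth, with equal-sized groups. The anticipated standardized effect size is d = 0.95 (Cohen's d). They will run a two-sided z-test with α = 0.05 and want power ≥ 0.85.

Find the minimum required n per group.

Set Φ(δ − 1.960) = 0.85; then δ − 1.960 = Φ⁻¹(0.85) = 1.036, giving δ = 2.996.
(The Φ(−δ − z_{α/2}) term is vanishingly small for δ > 0 and is dropped in the standard sample-size formula.)
δ = d·√(n/2) ⇒ n = 2(δ/d)² = 2 × (2.996 / 0.95)² = 19.90.
Round up to the next whole unit.

n = 20 per group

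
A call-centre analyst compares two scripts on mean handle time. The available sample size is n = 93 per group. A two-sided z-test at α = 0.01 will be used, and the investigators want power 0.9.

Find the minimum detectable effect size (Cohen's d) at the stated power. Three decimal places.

Required noncentrality: δ = z_{0.005} + z_{0.10} = 2.576 + 1.282 = 3.857.
(Lower-tail contribution to power is negligible for δ > 0.)
δ = d·√(n/2) ⇒ d = δ/√(n/2) = 3.857/√(93/2) = 0.5657.

d ≈ 0.566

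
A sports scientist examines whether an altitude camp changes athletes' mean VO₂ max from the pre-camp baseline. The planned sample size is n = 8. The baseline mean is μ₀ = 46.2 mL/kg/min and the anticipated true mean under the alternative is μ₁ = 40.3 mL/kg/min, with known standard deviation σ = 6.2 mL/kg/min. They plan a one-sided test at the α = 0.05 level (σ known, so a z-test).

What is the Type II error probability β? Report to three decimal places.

β ≈ 0.148

Standardized effect: d = |μ₁ − μ₀| / σ = |40.3 − 46.2| / 6.2 = 0.9516
Noncentrality parameter: δ = d·√n = 0.9516 × √8 = 2.6916
One-sided α = 0.05 → critical value z_{0.05} = 1.645.
Power = Φ(δ − 1.645) = Φ(1.047) = 0.8524.
Type II error: β = 1 − power = 1 − 0.8524 = 0.1476.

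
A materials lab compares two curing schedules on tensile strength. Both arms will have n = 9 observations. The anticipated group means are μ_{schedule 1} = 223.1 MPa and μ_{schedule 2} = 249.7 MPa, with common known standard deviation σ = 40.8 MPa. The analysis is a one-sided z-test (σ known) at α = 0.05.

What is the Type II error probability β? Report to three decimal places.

Standardized effect: d = |μ_{schedule 1} − μ_{schedule 2}| / σ = |223.1 − 249.7| / 40.8 = 0.6520
Noncentrality parameter: δ = d·√(n/2) = 0.6520 × √(9/2) = 1.3830
Critical value for a one-sided test at α = 0.05: z_α = 1.645.
Power = P(Z > 1.645 − δ) = Φ(-0.262) = 0.3967.
Type II error: β = 1 − power = 1 − 0.3967 = 0.6033.

β ≈ 0.603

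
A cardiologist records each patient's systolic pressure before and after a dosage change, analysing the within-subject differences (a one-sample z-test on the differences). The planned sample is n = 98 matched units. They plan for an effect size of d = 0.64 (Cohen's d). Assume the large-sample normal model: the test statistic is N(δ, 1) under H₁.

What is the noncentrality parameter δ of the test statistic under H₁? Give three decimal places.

The noncentrality parameter scales effect size by the design's sample-size factor: δ = d·√n = 0.64 × √98 = 6.3357

δ ≈ 6.336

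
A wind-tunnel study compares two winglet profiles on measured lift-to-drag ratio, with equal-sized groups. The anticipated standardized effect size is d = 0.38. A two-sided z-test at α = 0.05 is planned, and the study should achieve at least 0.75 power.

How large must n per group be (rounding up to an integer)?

For power 0.75 need Φ(δ − z_{0.025}) = 0.75, so δ = z_{0.025} + z_{0.25} = 1.960 + 0.674 = 2.634.
(For δ > 0 the lower-tail rejection region contributes negligibly to power, so the one-term inversion is standard.)
δ = d·√(n/2) ⇒ n = 2(δ/d)² = 2 × (2.634 / 0.38)² = 96.13.
Round up to the next whole unit.

n = 97 per group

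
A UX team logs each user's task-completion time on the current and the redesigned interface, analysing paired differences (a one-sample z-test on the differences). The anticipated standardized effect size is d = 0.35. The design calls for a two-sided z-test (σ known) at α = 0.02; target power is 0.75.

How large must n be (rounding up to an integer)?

n = 74

Set Φ(δ − 2.326) = 0.75; then δ − 2.326 = Φ⁻¹(0.75) = 0.674, giving δ = 3.001.
(Ignoring the negligible lower-tail rejection probability gives the usual closed-form inversion.)
δ = d·√n ⇒ n = (δ/d)² = (3.001 / 0.35)² = 73.51.
Round up to the next whole unit.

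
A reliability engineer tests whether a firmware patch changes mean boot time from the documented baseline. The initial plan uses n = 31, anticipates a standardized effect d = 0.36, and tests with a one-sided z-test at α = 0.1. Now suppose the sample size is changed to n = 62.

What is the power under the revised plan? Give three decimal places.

Power ≈ 0.940

With n = 62: δ = d·√n = 0.36 × √62 = 2.8346. Critical value z_{0.1} = 1.282.
Revised power = Φ(δ − 1.282) = Φ(1.553) = 0.9398.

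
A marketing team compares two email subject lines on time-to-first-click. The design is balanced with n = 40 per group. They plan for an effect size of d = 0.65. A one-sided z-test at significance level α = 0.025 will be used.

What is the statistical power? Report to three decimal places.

Power ≈ 0.828

Noncentrality parameter: δ = d·√(n/2) = 0.65 × √(40/2) = 2.9069
Critical value for a one-sided test at α = 0.025: z_α = 1.960.
Power = Φ(δ − 1.960) = Φ(0.947) = 0.8282.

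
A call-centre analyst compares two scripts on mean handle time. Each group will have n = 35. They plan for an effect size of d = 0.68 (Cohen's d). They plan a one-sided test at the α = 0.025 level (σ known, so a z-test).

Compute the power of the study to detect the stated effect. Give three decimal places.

Noncentrality parameter: δ = d·√(n/2) = 0.68 × √(35/2) = 2.8446
One-sided α = 0.025 → critical value z_{0.025} = 1.960.
Power = Φ(δ − 1.960) = Φ(0.885) = 0.8118.

Power ≈ 0.812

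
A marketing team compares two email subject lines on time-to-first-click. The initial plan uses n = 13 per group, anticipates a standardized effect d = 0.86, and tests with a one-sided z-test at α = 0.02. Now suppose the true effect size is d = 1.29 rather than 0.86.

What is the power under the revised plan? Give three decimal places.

With d = 1.29: δ = d·√(n/2) = 1.29 × √(13/2) = 3.2889. Critical value z_{0.02} = 2.054.
Revised power = P(Z > 2.054 − δ) = Φ(1.235) = 0.8916.

Power ≈ 0.892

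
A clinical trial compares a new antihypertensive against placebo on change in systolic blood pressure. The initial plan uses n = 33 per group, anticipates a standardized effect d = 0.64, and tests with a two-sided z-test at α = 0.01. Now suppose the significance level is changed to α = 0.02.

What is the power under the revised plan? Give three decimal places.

Power ≈ 0.608

δ = d·√(n/2) = 0.64 × √(33/2) = 2.5997 (unchanged). New critical value: z_{0.01} = 2.326.
Revised power = Φ(δ − 2.326) + Φ(−δ − 2.326) = Φ(0.273) + Φ(-4.926) = 0.6077 + 0.0000 = 0.6077.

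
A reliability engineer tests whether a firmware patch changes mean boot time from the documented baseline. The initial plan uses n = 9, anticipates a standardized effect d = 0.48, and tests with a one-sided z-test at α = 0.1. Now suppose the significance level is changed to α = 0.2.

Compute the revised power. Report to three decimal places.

δ = d·√n = 0.48 × √9 = 1.4400 (unchanged). New critical value: z_{0.2} = 0.842.
Revised power = Φ(δ − 0.842) = Φ(0.598) = 0.7252.

Power ≈ 0.725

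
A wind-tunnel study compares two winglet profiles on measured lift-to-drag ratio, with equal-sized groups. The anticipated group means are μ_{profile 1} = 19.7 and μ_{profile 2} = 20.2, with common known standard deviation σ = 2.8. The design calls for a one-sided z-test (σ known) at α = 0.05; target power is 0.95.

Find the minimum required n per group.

Standardized effect: d = |μ_{profile 1} − μ_{profile 2}| / σ = |19.7 − 20.2| / 2.8 = 0.1786
For power 0.95 need Φ(δ − z_{0.05}) = 0.95, so δ = z_{0.05} + z_{0.05} = 1.645 + 1.645 = 3.290.
δ = d·√(n/2) ⇒ n = 2(δ/d)² = 2 × (3.290 / 0.1786)² = 678.77.
Round up to the next whole unit.

n = 679 per group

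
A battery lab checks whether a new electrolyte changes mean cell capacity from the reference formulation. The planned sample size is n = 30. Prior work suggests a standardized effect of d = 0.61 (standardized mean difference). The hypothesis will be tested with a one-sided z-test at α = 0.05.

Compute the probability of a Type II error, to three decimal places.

β ≈ 0.045

Noncentrality parameter: δ = d·√n = 0.61 × √30 = 3.3411
One-sided α = 0.05 → critical value z_{0.05} = 1.645.
Power = P(Z > 1.645 − δ) = Φ(1.696) = 0.9551.
Type II error: β = 1 − power = 1 − 0.9551 = 0.0449.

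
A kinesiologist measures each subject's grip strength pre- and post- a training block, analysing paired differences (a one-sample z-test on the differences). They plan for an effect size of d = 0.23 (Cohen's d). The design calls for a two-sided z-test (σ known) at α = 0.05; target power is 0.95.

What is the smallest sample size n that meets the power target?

n = 246

Set Φ(δ − 1.960) = 0.95; then δ − 1.960 = Φ⁻¹(0.95) = 1.645, giving δ = 3.605.
(For δ > 0 the lower-tail rejection region contributes negligibly to power, so the one-term inversion is standard.)
δ = d·√n ⇒ n = (δ/d)² = (3.605 / 0.23)² = 245.65.
Round up to the next whole unit.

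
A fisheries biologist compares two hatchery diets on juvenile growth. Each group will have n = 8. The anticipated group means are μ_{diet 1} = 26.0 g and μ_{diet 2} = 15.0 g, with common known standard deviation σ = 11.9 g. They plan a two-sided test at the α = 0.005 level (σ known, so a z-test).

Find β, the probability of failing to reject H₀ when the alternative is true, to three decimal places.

β ≈ 0.831

Standardized effect: d = |μ_{diet 1} − μ_{diet 2}| / σ = |26.0 − 15.0| / 11.9 = 0.9244
Noncentrality parameter: δ = d·√(n/2) = 0.9244 × √(8/2) = 1.8487
Two-sided α = 0.005 → critical value z_{0.0025} = 2.807.
Power = Φ(δ − 2.807) + Φ(−δ − 2.807) = Φ(-0.958) + Φ(-4.656) = 0.1690 + 0.0000 = 0.1690.
Type II error: β = 1 − power = 1 − 0.1690 = 0.8310.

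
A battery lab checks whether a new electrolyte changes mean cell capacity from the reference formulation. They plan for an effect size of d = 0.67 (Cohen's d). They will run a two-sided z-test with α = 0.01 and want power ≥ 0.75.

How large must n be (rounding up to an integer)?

Set Φ(δ − 2.576) = 0.75; then δ − 2.576 = Φ⁻¹(0.75) = 0.674, giving δ = 3.250.
(For δ > 0 the lower-tail rejection region contributes negligibly to power, so the one-term inversion is standard.)
δ = d·√n ⇒ n = (δ/d)² = (3.250 / 0.67)² = 23.53.
Rounding up, n = 24.

n = 24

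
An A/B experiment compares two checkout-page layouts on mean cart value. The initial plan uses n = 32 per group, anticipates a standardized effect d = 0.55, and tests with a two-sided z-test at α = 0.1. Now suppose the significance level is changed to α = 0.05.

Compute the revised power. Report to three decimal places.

δ = d·√(n/2) = 0.55 × √(32/2) = 2.2000 (unchanged). New critical value: z_{0.025} = 1.960.
Revised power = Φ(δ − 1.960) + Φ(−δ − 1.960) = Φ(0.240) + Φ(-4.160) = 0.5948 + 0.0000 = 0.5949.

Power ≈ 0.595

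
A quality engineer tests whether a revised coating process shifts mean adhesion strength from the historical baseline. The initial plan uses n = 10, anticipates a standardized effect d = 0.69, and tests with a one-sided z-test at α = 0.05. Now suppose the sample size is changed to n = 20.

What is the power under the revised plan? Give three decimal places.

With n = 20: δ = d·√n = 0.69 × √20 = 3.0858. Critical value z_{0.05} = 1.645.
Revised power = Φ(δ − 1.645) = Φ(1.441) = 0.9252.

Power ≈ 0.925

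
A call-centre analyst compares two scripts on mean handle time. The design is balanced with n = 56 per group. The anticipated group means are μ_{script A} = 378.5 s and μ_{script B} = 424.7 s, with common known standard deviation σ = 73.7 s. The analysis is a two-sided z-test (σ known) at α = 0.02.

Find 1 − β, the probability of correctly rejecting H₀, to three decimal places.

Standardized effect: d = |μ_{script A} − μ_{script B}| / σ = |378.5 − 424.7| / 73.7 = 0.6269
Noncentrality parameter: λ = d·√(n/2) = 0.6269 × √(56/2) = 3.3171
Critical value for a two-sided test at α = 0.02: z_{α/2} = 2.326.
Power = Φ(λ − 2.326) + Φ(−λ − 2.326) = Φ(0.991) + Φ(-5.643) = 0.8391 + 0.0000 = 0.8391.

Power ≈ 0.839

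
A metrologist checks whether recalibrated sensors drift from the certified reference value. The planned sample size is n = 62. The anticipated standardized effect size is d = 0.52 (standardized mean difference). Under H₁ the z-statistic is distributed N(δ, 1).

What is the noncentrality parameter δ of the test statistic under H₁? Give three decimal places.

δ ≈ 4.094

The noncentrality parameter scales effect size by the design's sample-size factor: δ = d·√n = 0.52 × √62 = 4.0945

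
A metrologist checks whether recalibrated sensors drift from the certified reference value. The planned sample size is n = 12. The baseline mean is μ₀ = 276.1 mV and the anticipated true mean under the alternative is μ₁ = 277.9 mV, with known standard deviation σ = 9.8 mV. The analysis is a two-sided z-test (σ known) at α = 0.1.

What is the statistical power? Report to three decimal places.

Power ≈ 0.168

Standardized effect: d = |μ₁ − μ₀| / σ = |277.9 − 276.1| / 9.8 = 0.1837
Noncentrality parameter: δ = d·√n = 0.1837 × √12 = 0.6363
Critical value for a two-sided test at α = 0.1: z_{α/2} = 1.645.
Power = Φ(δ − 1.645) + Φ(−δ − 1.645) = Φ(-1.009) + Φ(-2.281) = 0.1566 + 0.0113 = 0.1679.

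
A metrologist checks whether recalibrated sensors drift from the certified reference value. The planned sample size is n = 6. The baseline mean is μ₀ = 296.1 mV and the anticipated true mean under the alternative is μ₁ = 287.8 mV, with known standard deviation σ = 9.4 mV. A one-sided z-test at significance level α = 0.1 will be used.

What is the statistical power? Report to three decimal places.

Power ≈ 0.811

Standardized effect: d = |μ₁ − μ₀| / σ = |287.8 − 296.1| / 9.4 = 0.8830
Noncentrality parameter: δ = d·√n = 0.8830 × √6 = 2.1628
Critical value for a one-sided test at α = 0.1: z_α = 1.282.
Power = P(Z > 1.282 − δ) = Φ(0.881) = 0.8109.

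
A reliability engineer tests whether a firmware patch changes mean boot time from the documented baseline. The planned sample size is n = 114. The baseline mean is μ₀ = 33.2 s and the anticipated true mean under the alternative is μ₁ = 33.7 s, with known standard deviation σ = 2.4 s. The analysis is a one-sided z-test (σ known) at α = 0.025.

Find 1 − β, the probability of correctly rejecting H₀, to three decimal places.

Power ≈ 0.604

Standardized effect: d = |μ₁ − μ₀| / σ = |33.7 − 33.2| / 2.4 = 0.2083
Noncentrality parameter: δ = d·√n = 0.2083 × √114 = 2.2244
Critical value for a one-sided test at α = 0.025: z_α = 1.960.
Power = P(Z > 1.960 − δ) = Φ(0.264) = 0.6043.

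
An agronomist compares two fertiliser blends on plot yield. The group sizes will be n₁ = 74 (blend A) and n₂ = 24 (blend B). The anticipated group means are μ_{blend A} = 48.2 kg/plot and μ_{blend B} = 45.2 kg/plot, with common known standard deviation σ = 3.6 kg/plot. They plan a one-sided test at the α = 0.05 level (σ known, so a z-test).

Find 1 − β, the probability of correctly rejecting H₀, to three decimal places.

Standardized effect: d = |μ_{blend A} − μ_{blend B}| / σ = |48.2 − 45.2| / 3.6 = 0.8333
Noncentrality parameter: δ = d / √(1/n₁ + 1/n₂) = 0.8333 / √(1/74 + 1/24) = 3.5475
Critical value for a one-sided test at α = 0.05: z_α = 1.645.
Power = P(Z > 1.645 − δ) = Φ(1.903) = 0.9715.

Power ≈ 0.971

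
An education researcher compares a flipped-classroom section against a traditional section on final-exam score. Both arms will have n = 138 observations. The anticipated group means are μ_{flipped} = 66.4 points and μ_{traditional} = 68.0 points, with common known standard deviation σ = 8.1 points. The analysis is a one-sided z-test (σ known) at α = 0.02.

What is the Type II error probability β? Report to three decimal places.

β ≈ 0.660

Standardized effect: d = |μ_{flipped} − μ_{traditional}| / σ = |66.4 − 68.0| / 8.1 = 0.1975
Noncentrality parameter: δ = d·√(n/2) = 0.1975 × √(138/2) = 1.6408
One-sided α = 0.02 → critical value z_{0.02} = 2.054.
Power = Φ(δ − 2.054) = Φ(-0.413) = 0.3398.
Type II error: β = 1 − power = 1 − 0.3398 = 0.6602.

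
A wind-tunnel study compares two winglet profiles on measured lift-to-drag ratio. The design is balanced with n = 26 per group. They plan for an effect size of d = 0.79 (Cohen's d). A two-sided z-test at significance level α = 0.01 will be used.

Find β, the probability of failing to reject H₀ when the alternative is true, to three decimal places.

Noncentrality parameter: δ = d·√(n/2) = 0.79 × √(26/2) = 2.8484
Critical value for a two-sided test at α = 0.01: z_{α/2} = 2.576.
Power = Φ(δ − 2.576) + Φ(−δ − 2.576) = Φ(0.273) + Φ(-5.424) = 0.6074 + 0.0000 = 0.6074.
Type II error: β = 1 − power = 1 − 0.6074 = 0.3926.

β ≈ 0.393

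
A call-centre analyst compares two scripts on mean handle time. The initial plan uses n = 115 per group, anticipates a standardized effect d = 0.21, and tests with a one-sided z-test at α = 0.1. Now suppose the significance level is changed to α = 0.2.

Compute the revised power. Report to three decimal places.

Power ≈ 0.774

δ = d·√(n/2) = 0.21 × √(115/2) = 1.5924 (unchanged). New critical value: z_{0.2} = 0.842.
Revised power = Φ(δ − 0.842) = Φ(0.751) = 0.7736.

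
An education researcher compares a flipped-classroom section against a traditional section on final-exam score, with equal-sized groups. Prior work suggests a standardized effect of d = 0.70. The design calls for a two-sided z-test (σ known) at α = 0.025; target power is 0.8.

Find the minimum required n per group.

n = 39 per group

For power 0.8 need Φ(δ − z_{0.0125}) = 0.8, so δ = z_{0.0125} + z_{0.20} = 2.241 + 0.842 = 3.083.
(Ignoring the negligible lower-tail rejection probability gives the usual closed-form inversion.)
δ = d·√(n/2) ⇒ n = 2(δ/d)² = 2 × (3.083 / 0.70)² = 38.80.
Round up to the next whole unit.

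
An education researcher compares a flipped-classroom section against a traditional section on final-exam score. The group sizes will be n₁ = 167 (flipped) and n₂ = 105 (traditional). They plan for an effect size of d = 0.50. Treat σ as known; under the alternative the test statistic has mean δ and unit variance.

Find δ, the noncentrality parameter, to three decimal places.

δ = d / √(1/n₁ + 1/n₂) = 0.50 / √(1/167 + 1/105) = 4.0146

δ ≈ 4.015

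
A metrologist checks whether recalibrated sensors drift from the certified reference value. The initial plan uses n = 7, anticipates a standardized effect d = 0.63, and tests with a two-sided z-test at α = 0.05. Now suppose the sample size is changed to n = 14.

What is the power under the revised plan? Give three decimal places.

Power ≈ 0.654

With n = 14: δ = d·√n = 0.63 × √14 = 2.3572. Critical value z_{0.025} = 1.960.
Revised power = Φ(δ − 1.960) + Φ(−δ − 1.960) = Φ(0.397) + Φ(-4.317) = 0.6544 + 0.0000 = 0.6544.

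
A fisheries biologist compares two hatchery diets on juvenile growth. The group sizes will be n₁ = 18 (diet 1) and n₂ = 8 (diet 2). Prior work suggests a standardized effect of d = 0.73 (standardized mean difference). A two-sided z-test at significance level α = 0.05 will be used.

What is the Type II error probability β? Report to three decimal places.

β ≈ 0.595

Noncentrality parameter: δ = d / √(1/n₁ + 1/n₂) = 0.73 / √(1/18 + 1/8) = 1.7180
Critical value for a two-sided test at α = 0.05: z_{α/2} = 1.960.
Power = Φ(δ − 1.960) + Φ(−δ − 1.960) = Φ(-0.242) + Φ(-3.678) = 0.4044 + 0.0001 = 0.4045.
Type II error: β = 1 − power = 1 − 0.4045 = 0.5955.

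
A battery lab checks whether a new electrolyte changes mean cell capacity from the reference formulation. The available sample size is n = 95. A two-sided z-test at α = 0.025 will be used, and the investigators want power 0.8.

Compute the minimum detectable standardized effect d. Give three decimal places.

Required noncentrality: δ = z_{0.0125} + z_{0.20} = 2.241 + 0.842 = 3.083.
(The second rejection-region term Φ(−δ − z_{α/2}) is negligible and dropped.)
δ = d·√n ⇒ d = δ/√n = 3.083/√95 = 0.3163.

d ≈ 0.316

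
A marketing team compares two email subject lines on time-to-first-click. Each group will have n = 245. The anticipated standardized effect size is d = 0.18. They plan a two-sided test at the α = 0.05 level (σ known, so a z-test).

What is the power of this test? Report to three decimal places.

Power ≈ 0.513

Noncentrality parameter: δ = d·√(n/2) = 0.18 × √(245/2) = 1.9922
Two-sided α = 0.05 → critical value z_{0.025} = 1.960.
Power = Φ(δ − 1.960) + Φ(−δ − 1.960) = Φ(0.032) + Φ(-3.952) = 0.5129 + 0.0000 = 0.5129.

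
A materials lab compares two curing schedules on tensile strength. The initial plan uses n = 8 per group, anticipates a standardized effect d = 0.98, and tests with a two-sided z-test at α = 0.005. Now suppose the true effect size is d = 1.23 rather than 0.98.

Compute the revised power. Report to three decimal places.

Power ≈ 0.364

With d = 1.23: δ = d·√(n/2) = 1.23 × √(8/2) = 2.4600. Critical value z_{0.0025} = 2.807.
Revised power = Φ(δ − 2.807) + Φ(−δ − 2.807) = Φ(-0.347) + Φ(-5.267) = 0.3643 + 0.0000 = 0.3643.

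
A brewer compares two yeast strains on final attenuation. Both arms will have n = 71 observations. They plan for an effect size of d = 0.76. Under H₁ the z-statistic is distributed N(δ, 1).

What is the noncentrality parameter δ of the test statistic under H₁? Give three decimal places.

δ ≈ 4.528

The noncentrality parameter scales effect size by the design's sample-size factor: δ = d·√(n/2) = 0.76 × √(71/2) = 4.5282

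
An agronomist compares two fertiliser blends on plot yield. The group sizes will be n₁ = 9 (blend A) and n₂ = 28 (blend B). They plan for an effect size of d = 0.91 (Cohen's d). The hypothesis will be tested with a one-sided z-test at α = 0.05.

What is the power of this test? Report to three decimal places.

Noncentrality parameter: δ = d / √(1/n₁ + 1/n₂) = 0.91 / √(1/9 + 1/28) = 2.3749
Critical value for a one-sided test at α = 0.05: z_α = 1.645.
Power = P(Z > 1.645 − δ) = Φ(0.730) = 0.7673.

Power ≈ 0.767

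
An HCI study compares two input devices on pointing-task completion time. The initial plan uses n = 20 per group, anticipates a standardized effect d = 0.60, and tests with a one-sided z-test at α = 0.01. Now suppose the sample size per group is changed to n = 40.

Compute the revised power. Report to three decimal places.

Power ≈ 0.639

With n = 40 per group: δ = d·√(n/2) = 0.60 × √(40/2) = 2.6833. Critical value z_{0.01} = 2.326.
Revised power = P(Z > 2.326 − δ) = Φ(0.357) = 0.6394.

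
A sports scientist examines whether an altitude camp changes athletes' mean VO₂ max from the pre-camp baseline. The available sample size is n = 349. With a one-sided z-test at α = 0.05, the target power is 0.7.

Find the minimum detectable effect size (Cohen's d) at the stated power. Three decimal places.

Need Φ(δ − 1.645) = 0.7, so δ = 1.645 + 0.524 = 2.169.
δ = d·√n ⇒ d = δ/√n = 2.169/√349 = 0.1161.

d ≈ 0.116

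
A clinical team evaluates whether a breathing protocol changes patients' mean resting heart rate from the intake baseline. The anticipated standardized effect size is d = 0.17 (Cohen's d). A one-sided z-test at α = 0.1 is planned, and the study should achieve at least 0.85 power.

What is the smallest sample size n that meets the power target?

For power 0.85 need Φ(δ − z_{0.1}) = 0.85, so δ = z_{0.1} + z_{0.15} = 1.282 + 1.036 = 2.318.
δ = d·√n ⇒ n = (δ/d)² = (2.318 / 0.17)² = 185.92.
Round up to the next whole unit.

n = 186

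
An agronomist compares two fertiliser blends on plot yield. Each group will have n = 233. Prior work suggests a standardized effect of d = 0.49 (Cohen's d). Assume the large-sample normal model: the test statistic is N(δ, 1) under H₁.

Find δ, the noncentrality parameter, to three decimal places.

δ ≈ 5.289

The noncentrality parameter scales effect size by the design's sample-size factor: δ = d·√(n/2) = 0.49 × √(233/2) = 5.2888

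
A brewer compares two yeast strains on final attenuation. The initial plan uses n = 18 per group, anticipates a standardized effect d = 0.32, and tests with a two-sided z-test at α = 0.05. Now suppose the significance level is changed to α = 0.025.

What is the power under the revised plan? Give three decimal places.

δ = d·√(n/2) = 0.32 × √(18/2) = 0.9600 (unchanged). New critical value: z_{0.0125} = 2.241.
Revised power = Φ(δ − 2.241) + Φ(−δ − 2.241) = Φ(-1.281) + Φ(-3.201) = 0.1000 + 0.0007 = 0.1007.

Power ≈ 0.101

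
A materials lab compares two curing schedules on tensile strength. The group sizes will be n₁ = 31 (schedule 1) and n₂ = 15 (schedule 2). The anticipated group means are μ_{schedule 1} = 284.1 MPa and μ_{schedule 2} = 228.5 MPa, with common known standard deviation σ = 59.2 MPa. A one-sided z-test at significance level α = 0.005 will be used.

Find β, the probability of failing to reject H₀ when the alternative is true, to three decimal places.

Standardized effect: d = |μ_{schedule 1} − μ_{schedule 2}| / σ = |284.1 − 228.5| / 59.2 = 0.9392
Noncentrality parameter: δ = d / √(1/n₁ + 1/n₂) = 0.9392 / √(1/31 + 1/15) = 2.9861
Critical value for a one-sided test at α = 0.005: z_α = 2.576.
Power = Φ(δ − 2.576) = Φ(0.410) = 0.6592.
Type II error: β = 1 − power = 1 − 0.6592 = 0.3408.

β ≈ 0.341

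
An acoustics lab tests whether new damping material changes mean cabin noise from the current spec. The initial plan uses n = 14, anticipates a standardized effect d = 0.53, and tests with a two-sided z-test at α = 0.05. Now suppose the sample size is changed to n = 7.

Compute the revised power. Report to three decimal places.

Power ≈ 0.289

With n = 7: δ = d·√n = 0.53 × √7 = 1.4022. Critical value z_{0.025} = 1.960.
Revised power = Φ(δ − 1.960) + Φ(−δ − 1.960) = Φ(-0.558) + Φ(-3.362) = 0.2885 + 0.0004 = 0.2889.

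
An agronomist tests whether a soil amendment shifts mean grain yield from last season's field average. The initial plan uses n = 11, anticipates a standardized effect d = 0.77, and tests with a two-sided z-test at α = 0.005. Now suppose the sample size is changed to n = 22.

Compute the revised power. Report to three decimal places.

Power ≈ 0.789

With n = 22: δ = d·√n = 0.77 × √22 = 3.6116. Critical value z_{0.0025} = 2.807.
Revised power = Φ(δ − 2.807) + Φ(−δ − 2.807) = Φ(0.805) + Φ(-6.419) = 0.7895 + 0.0000 = 0.7895.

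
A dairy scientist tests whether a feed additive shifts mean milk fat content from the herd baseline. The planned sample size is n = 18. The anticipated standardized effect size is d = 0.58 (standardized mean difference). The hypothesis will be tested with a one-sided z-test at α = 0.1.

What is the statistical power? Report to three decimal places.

Power ≈ 0.881

Noncentrality parameter: δ = d·√n = 0.58 × √18 = 2.4607
Critical value for a one-sided test at α = 0.1: z_α = 1.282.
Power = Φ(δ − 1.282) = Φ(1.179) = 0.8808.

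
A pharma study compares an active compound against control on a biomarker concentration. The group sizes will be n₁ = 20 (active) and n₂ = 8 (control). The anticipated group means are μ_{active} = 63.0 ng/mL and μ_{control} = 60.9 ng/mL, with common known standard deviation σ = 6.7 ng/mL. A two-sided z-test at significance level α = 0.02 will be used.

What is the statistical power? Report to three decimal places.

Power ≈ 0.058

Standardized effect: d = |μ_{active} − μ_{control}| / σ = |63.0 − 60.9| / 6.7 = 0.3134
Noncentrality parameter: δ = d / √(1/n₁ + 1/n₂) = 0.3134 / √(1/20 + 1/8) = 0.7492
Critical value for a two-sided test at α = 0.02: z_{α/2} = 2.326.
Power = Φ(δ − 2.326) + Φ(−δ − 2.326) = Φ(-1.577) + Φ(-3.076) = 0.0574 + 0.0011 = 0.0584.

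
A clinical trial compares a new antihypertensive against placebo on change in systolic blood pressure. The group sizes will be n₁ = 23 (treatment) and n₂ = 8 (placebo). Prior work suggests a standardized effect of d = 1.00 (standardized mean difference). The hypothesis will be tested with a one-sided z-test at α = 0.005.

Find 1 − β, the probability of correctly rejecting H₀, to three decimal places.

Power ≈ 0.445

Noncentrality parameter: δ = d / √(1/n₁ + 1/n₂) = 1.00 / √(1/23 + 1/8) = 2.4363
Critical value for a one-sided test at α = 0.005: z_α = 2.576.
Power = P(Z > 2.576 − δ) = Φ(-0.140) = 0.4445.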